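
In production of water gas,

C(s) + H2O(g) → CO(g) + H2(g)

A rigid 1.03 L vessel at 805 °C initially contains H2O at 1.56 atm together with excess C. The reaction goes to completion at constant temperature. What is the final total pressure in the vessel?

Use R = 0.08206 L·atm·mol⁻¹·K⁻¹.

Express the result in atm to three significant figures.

At constant T and V, P ∝ n(gas): 1 mol gas → 2 mol gas.
P_final = (2/1) × 1.56 = 3.120 atm

3.12 atm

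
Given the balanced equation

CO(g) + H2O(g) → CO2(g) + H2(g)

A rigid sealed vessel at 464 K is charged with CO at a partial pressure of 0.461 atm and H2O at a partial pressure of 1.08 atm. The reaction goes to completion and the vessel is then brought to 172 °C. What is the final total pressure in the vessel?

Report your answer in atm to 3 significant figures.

At constant V, partial pressures at 464 K are proportional to moles, so apply stoichiometry directly to pressures.
P(H2O) required for 0.461 atm of CO = (1/1) × 0.461 = 0.4610 atm; available 1.08 atm, so CO is limiting.
P(H2O) remaining = 1.08 − (1/1) × 0.461 = 0.6190 atm
P(gaseous products) = (1+1)/1 × 0.461 = 0.9220 atm
P_total at 464 K = 0.6190 + 0.9220 = 1.541 atm
Scaling to 172 °C: P = 1.541 × 445.15/464 = 1.478 atm

1.48 atm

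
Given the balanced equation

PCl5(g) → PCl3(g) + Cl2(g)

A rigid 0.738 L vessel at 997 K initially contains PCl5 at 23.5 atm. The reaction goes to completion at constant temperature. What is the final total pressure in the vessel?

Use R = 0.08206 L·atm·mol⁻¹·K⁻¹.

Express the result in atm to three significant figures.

47.0 atm

Rigid vessel, constant T ⇒ P scales with total gas moles (1 → 2).
P_final = (2/1) × 23.5 = 47.00 atm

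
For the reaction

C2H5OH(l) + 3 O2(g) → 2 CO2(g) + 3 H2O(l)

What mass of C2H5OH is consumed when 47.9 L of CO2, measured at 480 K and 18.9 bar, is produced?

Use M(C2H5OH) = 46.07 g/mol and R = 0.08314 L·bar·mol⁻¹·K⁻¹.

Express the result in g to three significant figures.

523 g

n(CO2) = PV/RT = (18.9 × 47.9) / (0.08314 × 480) = 22.69 mol
n(C2H5OH) = (1/2) × 22.69 = 11.35 mol
m(C2H5OH) = 11.35 × 46.07 = 522.9 g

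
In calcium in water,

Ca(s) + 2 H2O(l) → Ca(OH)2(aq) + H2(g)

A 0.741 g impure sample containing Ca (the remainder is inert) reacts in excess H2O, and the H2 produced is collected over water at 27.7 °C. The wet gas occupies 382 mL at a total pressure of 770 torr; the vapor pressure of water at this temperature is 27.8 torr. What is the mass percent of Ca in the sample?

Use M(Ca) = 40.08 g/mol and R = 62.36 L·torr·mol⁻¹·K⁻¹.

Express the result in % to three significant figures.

81.7 %

P(H2) = 770 − 27.8 = 742.2 torr
n(H2) = PV/RT = (742.2 × 0.3820) / (62.36 × 300.85) = 0.01511 mol
n(Ca) = (1/1) × 0.01511 = 0.01511 mol
m(Ca) = 0.01511 × 40.08 = 0.6056 g
%Ca = 0.6056 / 0.741 × 100 = 81.73%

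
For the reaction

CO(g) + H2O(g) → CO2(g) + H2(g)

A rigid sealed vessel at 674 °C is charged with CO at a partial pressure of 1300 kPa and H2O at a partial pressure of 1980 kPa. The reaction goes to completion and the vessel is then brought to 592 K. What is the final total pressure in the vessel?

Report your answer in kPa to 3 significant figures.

At constant V, partial pressures at 674 °C are proportional to moles, so apply stoichiometry directly to pressures.
P(H2O) required for 1300 kPa of CO = (1/1) × 1300 = 1300 kPa; available 1980 kPa, so CO is limiting.
P(H2O) remaining = 1980 − (1/1) × 1300 = 680.0 kPa
P(gaseous products) = (1+1)/1 × 1300 = 2600 kPa
P_total at 674 °C = 680.0 + 2600 = 3280 kPa
Scaling to 592 K: P = 3280 × 592/947.15 = 2050 kPa

2050 kPa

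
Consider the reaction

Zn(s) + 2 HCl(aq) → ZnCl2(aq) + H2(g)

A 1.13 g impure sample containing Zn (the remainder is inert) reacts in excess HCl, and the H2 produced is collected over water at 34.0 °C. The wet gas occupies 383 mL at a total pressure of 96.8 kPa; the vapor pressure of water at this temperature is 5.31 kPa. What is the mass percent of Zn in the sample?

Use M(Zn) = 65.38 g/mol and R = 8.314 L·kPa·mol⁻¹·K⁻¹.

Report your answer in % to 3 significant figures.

P(H2) = 96.8 − 5.31 = 91.49 kPa
n(H2) = PV/RT = (91.49 × 0.3830) / (8.314 × 307.15) = 0.01372 mol
n(Zn) = (1/1) × 0.01372 = 0.01372 mol
m(Zn) = 0.01372 × 65.38 = 0.8970 g
%Zn = 0.8970 / 1.13 × 100 = 79.38%

79.4 %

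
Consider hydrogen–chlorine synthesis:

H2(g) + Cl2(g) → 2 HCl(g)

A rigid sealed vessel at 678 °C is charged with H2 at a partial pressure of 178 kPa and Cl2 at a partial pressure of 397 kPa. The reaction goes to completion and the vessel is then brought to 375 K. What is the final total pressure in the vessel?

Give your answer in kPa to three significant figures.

Because the vessel is rigid and T is held at 678 °C, work the stoichiometry in partial pressures (P_i = n_iRT/V).
P(Cl2) required for 178 kPa of H2 = (1/1) × 178 = 178.0 kPa; available 397 kPa, so H2 is limiting.
P(Cl2) remaining = 397 − (1/1) × 178 = 219.0 kPa
P(gaseous products) = (2)/1 × 178 = 356.0 kPa
P_total at 678 °C = 219.0 + 356.0 = 575.0 kPa
Scaling to 375 K: P = 575.0 × 375/951.15 = 226.7 kPa

227 kPa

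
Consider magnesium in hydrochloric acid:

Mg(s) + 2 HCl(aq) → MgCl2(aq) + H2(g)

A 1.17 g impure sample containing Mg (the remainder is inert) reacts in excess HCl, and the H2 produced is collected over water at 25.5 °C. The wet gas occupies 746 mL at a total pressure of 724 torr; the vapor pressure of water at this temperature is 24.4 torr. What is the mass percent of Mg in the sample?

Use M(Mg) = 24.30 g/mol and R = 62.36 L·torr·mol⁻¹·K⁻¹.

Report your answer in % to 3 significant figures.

58.2 %

P(H2) = 724 − 24.4 = 699.6 torr
n(H2) = PV/RT = (699.6 × 0.7460) / (62.36 × 298.65) = 0.02802 mol
n(Mg) = (1/1) × 0.02802 = 0.02802 mol
m(Mg) = 0.02802 × 24.30 = 0.6809 g
%Mg = 0.6809 / 1.17 × 100 = 58.20%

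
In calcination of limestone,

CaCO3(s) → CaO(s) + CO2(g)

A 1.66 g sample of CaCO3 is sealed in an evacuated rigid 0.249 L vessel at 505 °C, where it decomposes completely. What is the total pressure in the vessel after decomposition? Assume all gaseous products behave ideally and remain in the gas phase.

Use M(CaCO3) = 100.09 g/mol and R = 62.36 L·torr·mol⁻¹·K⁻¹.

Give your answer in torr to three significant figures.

3230 torr

n(CaCO3) = 1.66 / 100.09 = 0.01659 mol
n(gas produced) = (1/1) × 0.01659 = 0.01659 mol
P = nRT/V = 0.01659 × 62.36 × 778.15 / 0.249 = 3233 torr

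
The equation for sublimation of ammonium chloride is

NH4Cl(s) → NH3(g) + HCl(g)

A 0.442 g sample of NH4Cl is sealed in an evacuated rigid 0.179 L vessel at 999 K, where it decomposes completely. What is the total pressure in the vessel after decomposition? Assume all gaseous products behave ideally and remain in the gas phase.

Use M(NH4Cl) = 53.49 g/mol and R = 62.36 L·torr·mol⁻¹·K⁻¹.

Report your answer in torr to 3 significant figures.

5750 torr

n(NH4Cl) = 0.442 / 53.49 = 0.008263 mol
n(gas produced) = (2/1) × 0.008263 = 0.01653 mol
P = nRT/V = 0.01653 × 62.36 × 999 / 0.179 = 5753 torr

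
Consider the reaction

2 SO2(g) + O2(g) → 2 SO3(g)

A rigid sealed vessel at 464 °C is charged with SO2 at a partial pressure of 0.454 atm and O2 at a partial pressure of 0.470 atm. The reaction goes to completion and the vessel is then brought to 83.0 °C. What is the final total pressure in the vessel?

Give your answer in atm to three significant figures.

With V and T fixed, P_i ∝ n_i, so the mole ratios apply directly to partial pressures at 464 °C.
P(O2) required for 0.454 atm of SO2 = (1/2) × 0.454 = 0.2270 atm; available 0.470 atm, so SO2 is limiting.
P(O2) remaining = 0.470 − (1/2) × 0.454 = 0.2430 atm
P(gaseous products) = (2)/2 × 0.454 = 0.4540 atm
P_total at 464 °C = 0.2430 + 0.4540 = 0.6970 atm
Scaling to 83.0 °C: P = 0.6970 × 356.15/737.15 = 0.3368 atm

0.337 atm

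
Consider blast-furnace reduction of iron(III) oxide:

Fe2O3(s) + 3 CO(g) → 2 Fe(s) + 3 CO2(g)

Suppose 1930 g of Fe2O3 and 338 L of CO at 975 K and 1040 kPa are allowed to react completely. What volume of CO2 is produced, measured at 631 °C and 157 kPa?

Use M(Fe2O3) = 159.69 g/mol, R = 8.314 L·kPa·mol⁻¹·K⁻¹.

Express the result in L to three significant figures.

n(Fe2O3) = 1930 / 159.69 = 12.09 mol
n(CO) = PV/RT = (1040 × 338) / (8.314 × 975) = 43.36 mol
For 12.09 mol Fe2O3, stoichiometry requires (3/1) × 12.09 = 36.27 mol CO; 43.36 mol is available, so Fe2O3 is limiting.
n(CO2) = (3/1) × 12.09 = 36.27 mol
V(CO2) = nRT/P = 36.27 × 8.314 × 904.15 / 157 = 1737 L

1740 L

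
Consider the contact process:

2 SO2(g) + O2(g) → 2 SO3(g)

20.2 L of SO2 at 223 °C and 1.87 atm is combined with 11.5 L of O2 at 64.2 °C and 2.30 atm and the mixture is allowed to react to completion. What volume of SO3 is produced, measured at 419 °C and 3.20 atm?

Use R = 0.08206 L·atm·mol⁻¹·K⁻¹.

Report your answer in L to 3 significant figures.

16.5 L

n(SO2) = PV/RT = (1.87 × 20.2) / (0.08206 × 496.15) = 0.9278 mol
n(O2) = PV/RT = (2.30 × 11.5) / (0.08206 × 337.35) = 0.9555 mol
For 0.9278 mol SO2, stoichiometry requires (1/2) × 0.9278 = 0.4639 mol O2; 0.9555 mol is available, so SO2 is limiting.
n(SO3) = (2/2) × 0.9278 = 0.9278 mol
V(SO3) = nRT/P = 0.9278 × 0.08206 × 692.15 / 3.20 = 16.47 L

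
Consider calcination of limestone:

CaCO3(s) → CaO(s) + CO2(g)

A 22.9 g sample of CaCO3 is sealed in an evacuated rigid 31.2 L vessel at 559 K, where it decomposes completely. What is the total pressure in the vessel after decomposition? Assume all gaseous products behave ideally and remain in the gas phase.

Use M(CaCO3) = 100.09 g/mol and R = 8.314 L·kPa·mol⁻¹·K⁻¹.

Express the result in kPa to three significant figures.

n(CaCO3) = 22.9 / 100.09 = 0.2288 mol
n(gas produced) = (1/1) × 0.2288 = 0.2288 mol
P = nRT/V = 0.2288 × 8.314 × 559 / 31.2 = 34.08 kPa

34.1 kPa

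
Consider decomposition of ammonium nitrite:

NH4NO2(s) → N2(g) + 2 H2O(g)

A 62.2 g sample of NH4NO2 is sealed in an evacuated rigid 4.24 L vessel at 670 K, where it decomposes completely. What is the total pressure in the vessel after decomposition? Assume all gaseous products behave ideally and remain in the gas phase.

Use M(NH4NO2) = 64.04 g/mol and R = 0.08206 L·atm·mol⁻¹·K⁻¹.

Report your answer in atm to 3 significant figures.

n(NH4NO2) = 62.2 / 64.04 = 0.9713 mol
n(gas produced) = (3/1) × 0.9713 = 2.914 mol
P = nRT/V = 2.914 × 0.08206 × 670 / 4.24 = 37.79 atm

37.8 atm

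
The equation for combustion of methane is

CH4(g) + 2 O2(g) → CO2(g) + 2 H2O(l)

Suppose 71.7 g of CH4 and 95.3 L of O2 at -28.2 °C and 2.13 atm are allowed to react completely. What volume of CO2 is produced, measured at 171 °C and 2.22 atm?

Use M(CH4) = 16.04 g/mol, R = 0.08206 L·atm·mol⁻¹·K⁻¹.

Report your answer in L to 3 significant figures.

n(CH4) = 71.7 / 16.04 = 4.470 mol
n(O2) = PV/RT = (2.13 × 95.3) / (0.08206 × 244.95) = 10.10 mol
For 4.470 mol CH4, stoichiometry requires (2/1) × 4.470 = 8.940 mol O2; 10.10 mol is available, so CH4 is limiting.
n(CO2) = (1/1) × 4.470 = 4.470 mol
V(CO2) = nRT/P = 4.470 × 0.08206 × 444.15 / 2.22 = 73.39 L

73.4 L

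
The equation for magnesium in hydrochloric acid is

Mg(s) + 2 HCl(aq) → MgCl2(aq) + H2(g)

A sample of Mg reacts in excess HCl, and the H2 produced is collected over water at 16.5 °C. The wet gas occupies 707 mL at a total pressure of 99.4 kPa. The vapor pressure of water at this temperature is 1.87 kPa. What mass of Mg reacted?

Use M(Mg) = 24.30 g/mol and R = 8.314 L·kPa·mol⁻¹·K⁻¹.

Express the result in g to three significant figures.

0.696 g

P(H2) = 99.4 − 1.87 = 97.53 kPa
n(H2) = PV/RT = (97.53 × 0.7070) / (8.314 × 289.65) = 0.02863 mol
n(Mg) = (1/1) × 0.02863 = 0.02863 mol
m(Mg) = 0.02863 × 24.30 = 0.6957 g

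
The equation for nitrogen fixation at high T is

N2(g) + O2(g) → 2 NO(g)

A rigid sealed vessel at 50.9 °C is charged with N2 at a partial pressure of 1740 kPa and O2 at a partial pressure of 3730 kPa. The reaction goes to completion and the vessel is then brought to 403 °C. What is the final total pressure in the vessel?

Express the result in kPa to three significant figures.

11400 kPa

Because the vessel is rigid and T is held at 50.9 °C, work the stoichiometry in partial pressures (P_i = n_iRT/V).
P(O2) required for 1740 kPa of N2 = (1/1) × 1740 = 1740 kPa; available 3730 kPa, so N2 is limiting.
P(O2) remaining = 3730 − (1/1) × 1740 = 1990 kPa
P(gaseous products) = (2)/1 × 1740 = 3480 kPa
P_total at 50.9 °C = 1990 + 3480 = 5470 kPa
Scaling to 403 °C: P = 5470 × 676.15/324.05 = 11410 kPa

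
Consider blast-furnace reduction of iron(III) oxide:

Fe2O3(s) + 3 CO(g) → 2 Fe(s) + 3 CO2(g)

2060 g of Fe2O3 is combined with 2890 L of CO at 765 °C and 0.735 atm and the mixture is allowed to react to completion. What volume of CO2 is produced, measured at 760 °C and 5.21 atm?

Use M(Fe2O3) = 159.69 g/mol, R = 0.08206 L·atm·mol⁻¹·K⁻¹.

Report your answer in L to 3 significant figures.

406 L

n(Fe2O3) = 2060 / 159.69 = 12.90 mol
n(CO) = PV/RT = (0.735 × 2890) / (0.08206 × 1038.15) = 24.93 mol
For 12.90 mol Fe2O3, stoichiometry requires (3/1) × 12.90 = 38.70 mol CO; 24.93 mol is available, so CO is limiting.
n(CO2) = (3/3) × 24.93 = 24.93 mol
V(CO2) = nRT/P = 24.93 × 0.08206 × 1033.15 / 5.21 = 405.7 L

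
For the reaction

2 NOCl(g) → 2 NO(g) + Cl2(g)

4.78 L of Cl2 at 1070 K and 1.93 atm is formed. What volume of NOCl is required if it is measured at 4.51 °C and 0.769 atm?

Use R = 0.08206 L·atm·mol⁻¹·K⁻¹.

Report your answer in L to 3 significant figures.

6.23 L

n(Cl2) = PV/RT = (1.93 × 4.78) / (0.08206 × 1070) = 0.1051 mol
n(NOCl) = (2/1) × 0.1051 = 0.2102 mol
V = nRT/P = 0.2102 × 0.08206 × 277.66 / 0.769 = 6.228 L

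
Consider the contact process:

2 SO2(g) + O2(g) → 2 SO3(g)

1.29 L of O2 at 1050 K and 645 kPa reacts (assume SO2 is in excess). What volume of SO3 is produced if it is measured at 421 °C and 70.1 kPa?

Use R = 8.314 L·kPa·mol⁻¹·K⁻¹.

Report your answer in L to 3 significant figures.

15.7 L

n(O2) = PV/RT = (645 × 1.29) / (8.314 × 1050) = 0.09531 mol
n(SO3) = (2/1) × 0.09531 = 0.1906 mol
V = nRT/P = 0.1906 × 8.314 × 694.15 / 70.1 = 15.69 L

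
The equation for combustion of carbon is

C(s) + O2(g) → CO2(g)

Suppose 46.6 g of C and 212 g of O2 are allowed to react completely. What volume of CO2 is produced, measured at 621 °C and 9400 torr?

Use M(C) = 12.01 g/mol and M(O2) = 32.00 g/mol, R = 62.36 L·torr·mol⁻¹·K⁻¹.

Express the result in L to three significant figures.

n(C) = 46.6 / 12.01 = 3.880 mol
n(O2) = 212 / 32.00 = 6.625 mol
For 3.880 mol C, stoichiometry requires (1/1) × 3.880 = 3.880 mol O2; 6.625 mol is available, so C is limiting.
n(CO2) = (1/1) × 3.880 = 3.880 mol
V(CO2) = nRT/P = 3.880 × 62.36 × 894.15 / 9400 = 23.02 L

23.0 L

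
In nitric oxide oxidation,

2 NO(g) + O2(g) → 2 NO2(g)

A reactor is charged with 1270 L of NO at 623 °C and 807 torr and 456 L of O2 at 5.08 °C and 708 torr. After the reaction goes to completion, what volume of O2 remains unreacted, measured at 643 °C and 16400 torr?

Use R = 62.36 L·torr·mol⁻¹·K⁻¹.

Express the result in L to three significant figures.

32.9 L

n(NO) = PV/RT = (807 × 1270) / (62.36 × 896.15) = 18.34 mol
n(O2) = PV/RT = (708 × 456) / (62.36 × 278.23) = 18.61 mol
For 18.34 mol NO, stoichiometry requires (1/2) × 18.34 = 9.170 mol O2; 18.61 mol is available, so NO is limiting.
n(O2) consumed = (1/2) × 18.34 = 9.170 mol; remaining = 18.61 − 9.170 = 9.440 mol
V(O2) = nRT/P = 9.440 × 62.36 × 916.15 / 16400 = 32.89 L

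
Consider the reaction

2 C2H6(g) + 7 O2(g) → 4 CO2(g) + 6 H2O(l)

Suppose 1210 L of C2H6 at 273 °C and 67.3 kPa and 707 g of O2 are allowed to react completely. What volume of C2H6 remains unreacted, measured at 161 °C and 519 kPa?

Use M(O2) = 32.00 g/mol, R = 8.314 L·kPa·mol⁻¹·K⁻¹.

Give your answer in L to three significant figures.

n(C2H6) = PV/RT = (67.3 × 1210) / (8.314 × 546.15) = 17.93 mol
n(O2) = 707 / 32.00 = 22.09 mol
For 17.93 mol C2H6, stoichiometry requires (7/2) × 17.93 = 62.75 mol O2; 22.09 mol is available, so O2 is limiting.
n(C2H6) consumed = (2/7) × 22.09 = 6.311 mol; remaining = 17.93 − 6.311 = 11.62 mol
V(C2H6) = nRT/P = 11.62 × 8.314 × 434.15 / 519 = 80.81 L

80.8 L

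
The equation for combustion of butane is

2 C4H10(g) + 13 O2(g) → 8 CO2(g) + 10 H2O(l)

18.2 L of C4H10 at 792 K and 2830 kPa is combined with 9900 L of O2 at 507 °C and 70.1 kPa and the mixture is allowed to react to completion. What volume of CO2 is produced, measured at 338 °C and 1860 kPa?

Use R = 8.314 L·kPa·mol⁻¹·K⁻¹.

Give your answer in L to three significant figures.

n(C4H10) = PV/RT = (2830 × 18.2) / (8.314 × 792) = 7.822 mol
n(O2) = PV/RT = (70.1 × 9900) / (8.314 × 780.15) = 107.0 mol
For 7.822 mol C4H10, stoichiometry requires (13/2) × 7.822 = 50.84 mol O2; 107.0 mol is available, so C4H10 is limiting.
n(CO2) = (8/2) × 7.822 = 31.29 mol
V(CO2) = nRT/P = 31.29 × 8.314 × 611.15 / 1860 = 85.48 L

85.5 L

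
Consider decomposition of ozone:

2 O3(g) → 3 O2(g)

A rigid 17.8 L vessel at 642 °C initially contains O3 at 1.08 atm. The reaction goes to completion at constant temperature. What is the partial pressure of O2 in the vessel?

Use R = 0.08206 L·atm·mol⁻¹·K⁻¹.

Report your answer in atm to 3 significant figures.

n(O3)₀ = PV/RT = (1.08 × 17.8) / (0.08206 × 915.15) = 0.2560 mol
n(O2) = (3/2) × 0.2560 = 0.3840 mol
P(O2) = nRT/V = 0.3840 × 0.08206 × 915.15 / 17.8 = 1.620 atm

1.62 atm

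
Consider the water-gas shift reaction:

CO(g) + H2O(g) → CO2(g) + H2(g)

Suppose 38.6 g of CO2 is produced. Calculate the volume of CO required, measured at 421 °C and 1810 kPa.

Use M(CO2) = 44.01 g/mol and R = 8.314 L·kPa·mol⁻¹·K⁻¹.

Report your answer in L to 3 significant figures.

n(CO2) = 38.60 / 44.01 = 0.8771 mol
n(CO) = (1/1) × 0.8771 = 0.8771 mol
V = nRT/P = 0.8771 × 8.314 × 694.15 / 1810 = 2.797 L

2.80 L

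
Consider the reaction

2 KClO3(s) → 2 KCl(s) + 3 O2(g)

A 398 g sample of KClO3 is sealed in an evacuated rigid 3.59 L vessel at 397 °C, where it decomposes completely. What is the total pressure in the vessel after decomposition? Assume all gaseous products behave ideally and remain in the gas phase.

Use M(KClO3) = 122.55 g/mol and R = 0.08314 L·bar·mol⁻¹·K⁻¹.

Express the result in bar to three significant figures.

n(KClO3) = 398 / 122.55 = 3.248 mol
n(gas produced) = (3/2) × 3.248 = 4.872 mol
P = nRT/V = 4.872 × 0.08314 × 670.15 / 3.59 = 75.61 bar

75.6 bar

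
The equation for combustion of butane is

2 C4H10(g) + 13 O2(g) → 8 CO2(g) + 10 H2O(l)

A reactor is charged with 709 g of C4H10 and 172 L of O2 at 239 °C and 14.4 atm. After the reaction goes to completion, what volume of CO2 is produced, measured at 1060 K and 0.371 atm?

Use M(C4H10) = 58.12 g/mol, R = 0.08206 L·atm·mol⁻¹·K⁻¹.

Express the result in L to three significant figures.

8500 L

n(C4H10) = 709 / 58.12 = 12.20 mol
n(O2) = PV/RT = (14.4 × 172) / (0.08206 × 512.15) = 58.93 mol
For 12.20 mol C4H10, stoichiometry requires (13/2) × 12.20 = 79.30 mol O2; 58.93 mol is available, so O2 is limiting.
n(CO2) = (8/13) × 58.93 = 36.26 mol
V(CO2) = nRT/P = 36.26 × 0.08206 × 1060 / 0.371 = 8501 L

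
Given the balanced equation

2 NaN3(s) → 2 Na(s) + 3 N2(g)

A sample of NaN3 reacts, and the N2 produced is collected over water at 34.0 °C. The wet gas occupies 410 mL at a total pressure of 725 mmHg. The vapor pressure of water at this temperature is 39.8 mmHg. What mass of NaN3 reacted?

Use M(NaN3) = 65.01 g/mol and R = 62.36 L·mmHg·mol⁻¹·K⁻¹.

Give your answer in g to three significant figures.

P(N2) = 725 − 39.8 = 685.2 mmHg
n(N2) = PV/RT = (685.2 × 0.4100) / (62.36 × 307.15) = 0.01467 mol
n(NaN3) = (2/3) × 0.01467 = 0.009780 mol
m(NaN3) = 0.009780 × 65.01 = 0.6358 g

0.636 g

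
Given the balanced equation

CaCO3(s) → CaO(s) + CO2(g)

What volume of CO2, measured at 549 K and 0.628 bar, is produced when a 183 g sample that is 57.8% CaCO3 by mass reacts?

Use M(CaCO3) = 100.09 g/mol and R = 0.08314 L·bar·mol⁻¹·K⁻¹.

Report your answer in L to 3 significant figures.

mass of CaCO3 = 183 × 57.8/100 = 105.8 g
n(CaCO3) = 105.8 / 100.09 = 1.057 mol
n(CO2) = (1/1) × 1.057 = 1.057 mol
V = nRT/P = 1.057 × 0.08314 × 549 / 0.628 = 76.82 L

76.8 L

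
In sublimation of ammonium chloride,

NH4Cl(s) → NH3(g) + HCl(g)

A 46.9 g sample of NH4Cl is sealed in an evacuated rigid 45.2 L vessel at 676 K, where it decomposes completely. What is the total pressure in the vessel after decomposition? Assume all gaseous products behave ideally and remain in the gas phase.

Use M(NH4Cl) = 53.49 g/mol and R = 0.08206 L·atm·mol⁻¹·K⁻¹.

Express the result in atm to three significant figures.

n(NH4Cl) = 46.9 / 53.49 = 0.8768 mol
n(gas produced) = (2/1) × 0.8768 = 1.754 mol
P = nRT/V = 1.754 × 0.08206 × 676 / 45.2 = 2.153 atm

2.15 atm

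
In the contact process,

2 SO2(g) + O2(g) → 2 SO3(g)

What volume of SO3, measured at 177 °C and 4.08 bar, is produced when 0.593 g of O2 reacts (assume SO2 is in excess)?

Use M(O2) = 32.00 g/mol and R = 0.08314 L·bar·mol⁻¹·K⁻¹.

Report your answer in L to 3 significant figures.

0.340 L

n(O2) = 0.5930 / 32.00 = 0.01853 mol
n(SO3) = (2/1) × 0.01853 = 0.03706 mol
V = nRT/P = 0.03706 × 0.08314 × 450.15 / 4.08 = 0.3399 L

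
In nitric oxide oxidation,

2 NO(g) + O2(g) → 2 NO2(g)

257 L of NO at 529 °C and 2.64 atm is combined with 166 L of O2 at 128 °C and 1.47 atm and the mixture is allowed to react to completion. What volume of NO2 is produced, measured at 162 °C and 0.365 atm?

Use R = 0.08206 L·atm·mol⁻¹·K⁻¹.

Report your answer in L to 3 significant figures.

n(NO) = PV/RT = (2.64 × 257) / (0.08206 × 802.15) = 10.31 mol
n(O2) = PV/RT = (1.47 × 166) / (0.08206 × 401.15) = 7.413 mol
For 10.31 mol NO, stoichiometry requires (1/2) × 10.31 = 5.155 mol O2; 7.413 mol is available, so NO is limiting.
n(NO2) = (2/2) × 10.31 = 10.31 mol
V(NO2) = nRT/P = 10.31 × 0.08206 × 435.15 / 0.365 = 1009 L

1010 L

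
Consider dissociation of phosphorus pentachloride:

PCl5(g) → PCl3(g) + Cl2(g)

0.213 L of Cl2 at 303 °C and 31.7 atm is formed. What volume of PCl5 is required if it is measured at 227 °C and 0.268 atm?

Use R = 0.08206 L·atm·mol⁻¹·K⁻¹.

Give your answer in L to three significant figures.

n(Cl2) = PV/RT = (31.7 × 0.213) / (0.08206 × 576.15) = 0.1428 mol
n(PCl5) = (1/1) × 0.1428 = 0.1428 mol
V = nRT/P = 0.1428 × 0.08206 × 500.15 / 0.268 = 21.87 L

21.9 L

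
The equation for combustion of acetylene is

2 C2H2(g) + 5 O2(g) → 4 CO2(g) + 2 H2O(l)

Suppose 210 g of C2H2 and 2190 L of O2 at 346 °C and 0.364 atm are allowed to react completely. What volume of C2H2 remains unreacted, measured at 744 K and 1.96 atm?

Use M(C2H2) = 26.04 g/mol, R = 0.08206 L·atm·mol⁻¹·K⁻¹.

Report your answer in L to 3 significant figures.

55.7 L

n(C2H2) = 210 / 26.04 = 8.065 mol
n(O2) = PV/RT = (0.364 × 2190) / (0.08206 × 619.15) = 15.69 mol
For 8.065 mol C2H2, stoichiometry requires (5/2) × 8.065 = 20.16 mol O2; 15.69 mol is available, so O2 is limiting.
n(C2H2) consumed = (2/5) × 15.69 = 6.276 mol; remaining = 8.065 − 6.276 = 1.789 mol
V(C2H2) = nRT/P = 1.789 × 0.08206 × 744 / 1.96 = 55.73 L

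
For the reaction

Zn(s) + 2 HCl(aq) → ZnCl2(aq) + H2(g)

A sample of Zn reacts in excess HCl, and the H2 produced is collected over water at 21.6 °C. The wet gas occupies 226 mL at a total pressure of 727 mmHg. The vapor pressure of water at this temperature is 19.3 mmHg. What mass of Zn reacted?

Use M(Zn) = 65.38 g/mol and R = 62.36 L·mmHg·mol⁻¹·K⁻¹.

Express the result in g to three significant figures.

P(H2) = 727 − 19.3 = 707.7 mmHg
n(H2) = PV/RT = (707.7 × 0.2260) / (62.36 × 294.75) = 0.008702 mol
n(Zn) = (1/1) × 0.008702 = 0.008702 mol
m(Zn) = 0.008702 × 65.38 = 0.5689 g

0.569 g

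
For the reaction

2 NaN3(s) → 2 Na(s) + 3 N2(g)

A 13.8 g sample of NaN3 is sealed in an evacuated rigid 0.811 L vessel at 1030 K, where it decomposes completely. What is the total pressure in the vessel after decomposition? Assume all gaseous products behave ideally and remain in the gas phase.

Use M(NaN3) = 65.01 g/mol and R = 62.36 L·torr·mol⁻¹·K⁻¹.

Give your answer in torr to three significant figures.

25200 torr

n(NaN3) = 13.8 / 65.01 = 0.2123 mol
n(gas produced) = (3/2) × 0.2123 = 0.3185 mol
P = nRT/V = 0.3185 × 62.36 × 1030 / 0.811 = 25230 torr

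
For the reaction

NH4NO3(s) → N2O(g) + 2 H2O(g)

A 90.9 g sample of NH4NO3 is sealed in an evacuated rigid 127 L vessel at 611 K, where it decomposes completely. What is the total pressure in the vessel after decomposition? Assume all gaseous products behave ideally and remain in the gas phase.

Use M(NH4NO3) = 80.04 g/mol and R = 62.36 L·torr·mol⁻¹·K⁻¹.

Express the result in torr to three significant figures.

n(NH4NO3) = 90.9 / 80.04 = 1.136 mol
n(gas produced) = (3/1) × 1.136 = 3.408 mol
P = nRT/V = 3.408 × 62.36 × 611 / 127 = 1022 torr

1020 torr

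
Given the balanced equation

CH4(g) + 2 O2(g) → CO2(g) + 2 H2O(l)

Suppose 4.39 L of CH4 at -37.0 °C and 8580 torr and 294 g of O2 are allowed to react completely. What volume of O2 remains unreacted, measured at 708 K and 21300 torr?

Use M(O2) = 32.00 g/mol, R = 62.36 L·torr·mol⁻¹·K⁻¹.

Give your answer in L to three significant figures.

8.44 L

n(CH4) = PV/RT = (8580 × 4.39) / (62.36 × 236.15) = 2.558 mol
n(O2) = 294 / 32.00 = 9.188 mol
For 2.558 mol CH4, stoichiometry requires (2/1) × 2.558 = 5.116 mol O2; 9.188 mol is available, so CH4 is limiting.
n(O2) consumed = (2/1) × 2.558 = 5.116 mol; remaining = 9.188 − 5.116 = 4.072 mol
V(O2) = nRT/P = 4.072 × 62.36 × 708 / 21300 = 8.440 L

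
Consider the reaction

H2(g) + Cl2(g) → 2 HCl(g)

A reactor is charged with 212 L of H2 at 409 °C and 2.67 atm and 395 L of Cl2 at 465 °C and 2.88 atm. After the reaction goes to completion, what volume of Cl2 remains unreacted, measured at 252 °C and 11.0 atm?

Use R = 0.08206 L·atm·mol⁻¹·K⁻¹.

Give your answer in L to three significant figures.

34.0 L

n(H2) = PV/RT = (2.67 × 212) / (0.08206 × 682.15) = 10.11 mol
n(Cl2) = PV/RT = (2.88 × 395) / (0.08206 × 738.15) = 18.78 mol
For 10.11 mol H2, stoichiometry requires (1/1) × 10.11 = 10.11 mol Cl2; 18.78 mol is available, so H2 is limiting.
n(Cl2) consumed = (1/1) × 10.11 = 10.11 mol; remaining = 18.78 − 10.11 = 8.670 mol
V(Cl2) = nRT/P = 8.670 × 0.08206 × 525.15 / 11.0 = 33.97 L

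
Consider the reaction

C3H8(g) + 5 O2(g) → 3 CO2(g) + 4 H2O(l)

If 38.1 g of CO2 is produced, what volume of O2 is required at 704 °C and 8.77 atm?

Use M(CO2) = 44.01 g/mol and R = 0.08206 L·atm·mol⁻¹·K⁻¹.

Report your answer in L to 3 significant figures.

13.2 L

n(CO2) = 38.10 / 44.01 = 0.8657 mol
n(O2) = (5/3) × 0.8657 = 1.443 mol
V = nRT/P = 1.443 × 0.08206 × 977.15 / 8.77 = 13.19 L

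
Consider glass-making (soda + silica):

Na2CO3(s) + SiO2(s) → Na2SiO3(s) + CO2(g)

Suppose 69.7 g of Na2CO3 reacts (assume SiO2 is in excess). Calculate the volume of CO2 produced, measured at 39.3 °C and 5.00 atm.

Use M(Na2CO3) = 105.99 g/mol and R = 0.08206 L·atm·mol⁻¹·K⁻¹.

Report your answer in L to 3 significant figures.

3.37 L

n(Na2CO3) = 69.70 / 105.99 = 0.6576 mol
n(CO2) = (1/1) × 0.6576 = 0.6576 mol
V = nRT/P = 0.6576 × 0.08206 × 312.45 / 5.00 = 3.372 L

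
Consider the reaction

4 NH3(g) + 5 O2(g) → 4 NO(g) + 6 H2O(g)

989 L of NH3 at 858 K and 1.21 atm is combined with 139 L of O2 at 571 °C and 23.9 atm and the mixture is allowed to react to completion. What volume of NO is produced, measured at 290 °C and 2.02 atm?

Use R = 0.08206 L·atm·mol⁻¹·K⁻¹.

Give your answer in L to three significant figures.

389 L

n(NH3) = PV/RT = (1.21 × 989) / (0.08206 × 858) = 17.00 mol
n(O2) = PV/RT = (23.9 × 139) / (0.08206 × 844.15) = 47.96 mol
For 17.00 mol NH3, stoichiometry requires (5/4) × 17.00 = 21.25 mol O2; 47.96 mol is available, so NH3 is limiting.
n(NO) = (4/4) × 17.00 = 17.00 mol
V(NO) = nRT/P = 17.00 × 0.08206 × 563.15 / 2.02 = 388.9 L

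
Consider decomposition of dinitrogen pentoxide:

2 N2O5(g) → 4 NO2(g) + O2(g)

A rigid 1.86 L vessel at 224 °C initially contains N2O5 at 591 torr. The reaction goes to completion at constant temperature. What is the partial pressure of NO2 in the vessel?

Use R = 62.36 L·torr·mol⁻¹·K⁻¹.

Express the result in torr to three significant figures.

n(N2O5)₀ = PV/RT = (591 × 1.86) / (62.36 × 497.15) = 0.03546 mol
n(NO2) = (4/2) × 0.03546 = 0.07092 mol
P(NO2) = nRT/V = 0.07092 × 62.36 × 497.15 / 1.86 = 1182 torr

1180 torr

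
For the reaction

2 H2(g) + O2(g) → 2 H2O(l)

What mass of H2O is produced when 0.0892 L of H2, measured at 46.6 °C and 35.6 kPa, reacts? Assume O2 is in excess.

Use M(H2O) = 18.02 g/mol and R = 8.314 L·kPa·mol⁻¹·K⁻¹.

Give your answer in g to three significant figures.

n(H2) = PV/RT = (35.6 × 0.0892) / (8.314 × 319.75) = 0.001195 mol
n(H2O) = (2/2) × 0.001195 = 0.001195 mol
m(H2O) = 0.001195 × 18.02 = 0.02153 g

0.0215 g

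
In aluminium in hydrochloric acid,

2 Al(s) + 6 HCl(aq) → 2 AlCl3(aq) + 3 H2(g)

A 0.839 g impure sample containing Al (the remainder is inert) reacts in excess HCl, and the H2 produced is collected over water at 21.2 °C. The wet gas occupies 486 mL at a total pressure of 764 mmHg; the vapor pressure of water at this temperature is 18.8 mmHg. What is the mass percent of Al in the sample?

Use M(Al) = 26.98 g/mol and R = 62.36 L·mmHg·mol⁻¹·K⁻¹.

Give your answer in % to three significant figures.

42.3 %

P(H2) = 764 − 18.8 = 745.2 mmHg
n(H2) = PV/RT = (745.2 × 0.4860) / (62.36 × 294.35) = 0.01973 mol
n(Al) = (2/3) × 0.01973 = 0.01315 mol
m(Al) = 0.01315 × 26.98 = 0.3548 g
%Al = 0.3548 / 0.839 × 100 = 42.29%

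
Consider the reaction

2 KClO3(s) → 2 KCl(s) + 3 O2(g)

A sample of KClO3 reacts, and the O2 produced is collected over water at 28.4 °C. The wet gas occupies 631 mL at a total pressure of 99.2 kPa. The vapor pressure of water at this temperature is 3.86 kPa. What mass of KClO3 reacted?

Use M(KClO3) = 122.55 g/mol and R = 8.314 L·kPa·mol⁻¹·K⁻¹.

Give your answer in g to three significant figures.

P(O2) = 99.2 − 3.86 = 95.34 kPa
n(O2) = PV/RT = (95.34 × 0.6310) / (8.314 × 301.55) = 0.02400 mol
n(KClO3) = (2/3) × 0.02400 = 0.01600 mol
m(KClO3) = 0.01600 × 122.55 = 1.961 g

1.96 g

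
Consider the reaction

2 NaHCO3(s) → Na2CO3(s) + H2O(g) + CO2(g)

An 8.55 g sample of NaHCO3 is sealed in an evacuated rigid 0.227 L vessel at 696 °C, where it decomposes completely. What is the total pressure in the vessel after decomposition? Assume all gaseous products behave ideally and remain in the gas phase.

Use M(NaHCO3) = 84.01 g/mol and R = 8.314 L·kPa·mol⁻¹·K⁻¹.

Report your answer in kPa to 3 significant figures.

3610 kPa

n(NaHCO3) = 8.55 / 84.01 = 0.1018 mol
n(gas produced) = (2/2) × 0.1018 = 0.1018 mol
P = nRT/V = 0.1018 × 8.314 × 969.15 / 0.227 = 3613 kPa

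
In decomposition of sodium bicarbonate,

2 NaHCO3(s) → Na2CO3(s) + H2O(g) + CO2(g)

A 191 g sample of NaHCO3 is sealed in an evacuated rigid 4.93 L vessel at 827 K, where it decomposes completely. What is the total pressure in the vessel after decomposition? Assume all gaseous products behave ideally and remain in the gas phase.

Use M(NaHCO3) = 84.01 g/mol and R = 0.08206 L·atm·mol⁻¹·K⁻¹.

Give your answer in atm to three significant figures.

n(NaHCO3) = 191 / 84.01 = 2.274 mol
n(gas produced) = (2/2) × 2.274 = 2.274 mol
P = nRT/V = 2.274 × 0.08206 × 827 / 4.93 = 31.30 atm

31.3 atm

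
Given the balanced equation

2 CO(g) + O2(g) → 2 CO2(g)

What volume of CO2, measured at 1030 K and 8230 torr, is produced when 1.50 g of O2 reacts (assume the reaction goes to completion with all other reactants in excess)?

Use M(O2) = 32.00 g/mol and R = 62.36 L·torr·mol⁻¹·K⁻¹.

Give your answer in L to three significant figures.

0.732 L

n(O2) = 1.500 / 32.00 = 0.04688 mol
n(CO2) = (2/1) × 0.04688 = 0.09376 mol
V = nRT/P = 0.09376 × 62.36 × 1030 / 8230 = 0.7317 L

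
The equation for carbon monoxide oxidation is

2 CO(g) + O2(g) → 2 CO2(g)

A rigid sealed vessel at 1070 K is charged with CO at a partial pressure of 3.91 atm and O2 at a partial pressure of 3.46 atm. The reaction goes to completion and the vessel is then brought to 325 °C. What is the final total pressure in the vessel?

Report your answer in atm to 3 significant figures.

3.03 atm

Because the vessel is rigid and T is held at 1070 K, work the stoichiometry in partial pressures (P_i = n_iRT/V).
P(O2) required for 3.91 atm of CO = (1/2) × 3.91 = 1.955 atm; available 3.46 atm, so CO is limiting.
P(O2) remaining = 3.46 − (1/2) × 3.91 = 1.505 atm
P(gaseous products) = (2)/2 × 3.91 = 3.910 atm
P_total at 1070 K = 1.505 + 3.910 = 5.415 atm
Scaling to 325 °C: P = 5.415 × 598.15/1070 = 3.027 atm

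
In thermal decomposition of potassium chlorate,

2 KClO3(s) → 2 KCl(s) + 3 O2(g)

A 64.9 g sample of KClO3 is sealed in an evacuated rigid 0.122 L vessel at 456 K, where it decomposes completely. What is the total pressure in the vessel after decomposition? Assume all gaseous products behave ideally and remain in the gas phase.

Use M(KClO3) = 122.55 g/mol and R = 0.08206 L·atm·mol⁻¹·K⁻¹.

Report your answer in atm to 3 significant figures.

244 atm

n(KClO3) = 64.9 / 122.55 = 0.5296 mol
n(gas produced) = (3/2) × 0.5296 = 0.7944 mol
P = nRT/V = 0.7944 × 0.08206 × 456 / 0.122 = 243.7 atm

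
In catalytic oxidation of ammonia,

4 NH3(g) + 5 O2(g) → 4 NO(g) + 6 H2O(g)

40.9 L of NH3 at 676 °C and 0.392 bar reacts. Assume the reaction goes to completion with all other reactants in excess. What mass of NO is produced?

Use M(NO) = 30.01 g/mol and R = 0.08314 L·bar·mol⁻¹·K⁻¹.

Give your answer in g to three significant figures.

6.10 g

n(NH3) = PV/RT = (0.392 × 40.9) / (0.08314 × 949.15) = 0.2032 mol
n(NO) = (4/4) × 0.2032 = 0.2032 mol
m(NO) = 0.2032 × 30.01 = 6.098 g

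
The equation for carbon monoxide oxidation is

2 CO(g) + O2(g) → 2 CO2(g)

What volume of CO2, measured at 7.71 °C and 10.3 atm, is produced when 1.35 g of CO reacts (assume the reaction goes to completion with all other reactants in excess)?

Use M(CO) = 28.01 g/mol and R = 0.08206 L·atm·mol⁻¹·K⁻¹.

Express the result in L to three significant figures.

n(CO) = 1.350 / 28.01 = 0.04820 mol
n(CO2) = (2/2) × 0.04820 = 0.04820 mol
V = nRT/P = 0.04820 × 0.08206 × 280.86 / 10.3 = 0.1079 L

0.108 L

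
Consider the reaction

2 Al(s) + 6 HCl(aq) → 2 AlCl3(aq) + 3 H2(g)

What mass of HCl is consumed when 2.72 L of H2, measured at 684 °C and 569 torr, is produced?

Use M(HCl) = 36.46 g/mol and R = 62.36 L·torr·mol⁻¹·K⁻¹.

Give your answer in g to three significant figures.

1.89 g

n(H2) = PV/RT = (569 × 2.72) / (62.36 × 957.15) = 0.02593 mol
n(HCl) = (6/3) × 0.02593 = 0.05186 mol
m(HCl) = 0.05186 × 36.46 = 1.891 g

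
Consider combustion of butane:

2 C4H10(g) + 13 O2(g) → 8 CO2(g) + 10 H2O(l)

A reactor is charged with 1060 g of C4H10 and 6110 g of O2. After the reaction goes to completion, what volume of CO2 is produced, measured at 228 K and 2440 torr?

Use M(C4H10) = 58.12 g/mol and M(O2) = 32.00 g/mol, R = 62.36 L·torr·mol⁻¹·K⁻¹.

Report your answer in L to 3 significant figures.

n(C4H10) = 1060 / 58.12 = 18.24 mol
n(O2) = 6110 / 32.00 = 190.9 mol
For 18.24 mol C4H10, stoichiometry requires (13/2) × 18.24 = 118.6 mol O2; 190.9 mol is available, so C4H10 is limiting.
n(CO2) = (8/2) × 18.24 = 72.96 mol
V(CO2) = nRT/P = 72.96 × 62.36 × 228 / 2440 = 425.1 L

425 L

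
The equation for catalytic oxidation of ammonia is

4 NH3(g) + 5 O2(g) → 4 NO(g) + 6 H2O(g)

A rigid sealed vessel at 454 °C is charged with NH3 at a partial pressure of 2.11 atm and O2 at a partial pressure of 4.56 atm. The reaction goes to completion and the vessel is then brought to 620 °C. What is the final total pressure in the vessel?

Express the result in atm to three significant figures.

Because the vessel is rigid and T is held at 454 °C, work the stoichiometry in partial pressures (P_i = n_iRT/V).
P(O2) required for 2.11 atm of NH3 = (5/4) × 2.11 = 2.637 atm; available 4.56 atm, so NH3 is limiting.
P(O2) remaining = 4.56 − (5/4) × 2.11 = 1.922 atm
P(gaseous products) = (4+6)/4 × 2.11 = 5.275 atm
P_total at 454 °C = 1.922 + 5.275 = 7.197 atm
Scaling to 620 °C: P = 7.197 × 893.15/727.15 = 8.840 atm

8.84 atm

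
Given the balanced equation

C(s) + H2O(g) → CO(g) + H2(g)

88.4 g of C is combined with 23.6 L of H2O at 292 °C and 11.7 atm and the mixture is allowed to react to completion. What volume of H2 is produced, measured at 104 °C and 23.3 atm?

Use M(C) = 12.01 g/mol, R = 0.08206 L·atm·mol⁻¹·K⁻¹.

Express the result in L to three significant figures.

n(C) = 88.4 / 12.01 = 7.361 mol
n(H2O) = PV/RT = (11.7 × 23.6) / (0.08206 × 565.15) = 5.954 mol
For 7.361 mol C, stoichiometry requires (1/1) × 7.361 = 7.361 mol H2O; 5.954 mol is available, so H2O is limiting.
n(H2) = (1/1) × 5.954 = 5.954 mol
V(H2) = nRT/P = 5.954 × 0.08206 × 377.15 / 23.3 = 7.909 L

7.91 L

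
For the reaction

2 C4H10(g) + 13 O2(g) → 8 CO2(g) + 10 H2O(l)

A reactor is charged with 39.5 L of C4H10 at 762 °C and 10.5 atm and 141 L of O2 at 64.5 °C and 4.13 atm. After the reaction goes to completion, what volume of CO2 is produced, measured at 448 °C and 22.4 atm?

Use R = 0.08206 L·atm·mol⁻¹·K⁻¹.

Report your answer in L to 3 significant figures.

34.2 L

n(C4H10) = PV/RT = (10.5 × 39.5) / (0.08206 × 1035.15) = 4.883 mol
n(O2) = PV/RT = (4.13 × 141) / (0.08206 × 337.65) = 21.02 mol
For 4.883 mol C4H10, stoichiometry requires (13/2) × 4.883 = 31.74 mol O2; 21.02 mol is available, so O2 is limiting.
n(CO2) = (8/13) × 21.02 = 12.94 mol
V(CO2) = nRT/P = 12.94 × 0.08206 × 721.15 / 22.4 = 34.19 L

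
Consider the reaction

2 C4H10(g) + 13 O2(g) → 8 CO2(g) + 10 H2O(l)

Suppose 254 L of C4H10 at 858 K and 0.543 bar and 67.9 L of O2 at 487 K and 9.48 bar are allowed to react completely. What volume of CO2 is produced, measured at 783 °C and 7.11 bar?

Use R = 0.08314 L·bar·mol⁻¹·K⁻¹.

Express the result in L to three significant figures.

95.5 L

n(C4H10) = PV/RT = (0.543 × 254) / (0.08314 × 858) = 1.933 mol
n(O2) = PV/RT = (9.48 × 67.9) / (0.08314 × 487) = 15.90 mol
For 1.933 mol C4H10, stoichiometry requires (13/2) × 1.933 = 12.56 mol O2; 15.90 mol is available, so C4H10 is limiting.
n(CO2) = (8/2) × 1.933 = 7.732 mol
V(CO2) = nRT/P = 7.732 × 0.08314 × 1056.15 / 7.11 = 95.49 L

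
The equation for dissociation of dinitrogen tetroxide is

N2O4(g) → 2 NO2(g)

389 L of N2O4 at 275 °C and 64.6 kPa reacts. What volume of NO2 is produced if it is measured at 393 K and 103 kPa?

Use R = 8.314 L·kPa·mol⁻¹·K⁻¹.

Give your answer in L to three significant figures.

n(N2O4) = PV/RT = (64.6 × 389) / (8.314 × 548.15) = 5.514 mol
n(NO2) = (2/1) × 5.514 = 11.03 mol
V = nRT/P = 11.03 × 8.314 × 393 / 103 = 349.9 L

350 L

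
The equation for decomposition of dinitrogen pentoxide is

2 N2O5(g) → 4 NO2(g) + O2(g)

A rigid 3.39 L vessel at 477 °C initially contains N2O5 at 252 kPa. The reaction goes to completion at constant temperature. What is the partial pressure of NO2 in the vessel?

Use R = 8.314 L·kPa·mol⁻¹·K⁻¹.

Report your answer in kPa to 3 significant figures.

504 kPa

n(N2O5)₀ = PV/RT = (252 × 3.39) / (8.314 × 750.15) = 0.1370 mol
n(NO2) = (4/2) × 0.1370 = 0.2740 mol
P(NO2) = nRT/V = 0.2740 × 8.314 × 750.15 / 3.39 = 504.1 kPa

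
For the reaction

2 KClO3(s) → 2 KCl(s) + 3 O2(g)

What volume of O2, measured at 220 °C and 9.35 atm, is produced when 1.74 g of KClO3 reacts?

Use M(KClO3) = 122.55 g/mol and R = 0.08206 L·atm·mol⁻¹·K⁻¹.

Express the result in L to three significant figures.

n(KClO3) = 1.740 / 122.55 = 0.01420 mol
n(O2) = (3/2) × 0.01420 = 0.02130 mol
V = nRT/P = 0.02130 × 0.08206 × 493.15 / 9.35 = 0.09219 L

0.0922 L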